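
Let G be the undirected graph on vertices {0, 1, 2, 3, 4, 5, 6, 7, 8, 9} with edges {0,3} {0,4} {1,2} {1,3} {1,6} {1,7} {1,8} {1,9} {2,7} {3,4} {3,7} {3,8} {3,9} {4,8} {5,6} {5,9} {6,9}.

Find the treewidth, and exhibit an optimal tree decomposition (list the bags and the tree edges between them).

Every bag has size at most 3, so the width is 3 − 1 = 2 and tw(G) ≤ 2. Conversely, {0, 3, 4} is a clique of size 3, and the vertices of any clique must share a bag in every tree decomposition; so some bag has ≥ 3 vertices and tw(G) ≥ 2. Therefore the treewidth is 2.

Treewidth 2.
One such decomposition:
Bags: B1 = {1, 3, 8}  B2 = {1, 3, 7}  B3 = {1, 3, 9}  B4 = {1, 6, 9}  B5 = {3, 4, 8}  B6 = {5, 6, 9}  B7 = {0, 3, 4}  B8 = {1, 2, 7}
Tree: B1–B2, B2–B3, B3–B4, B1–B5, B4–B6, B5–B7, B2–B8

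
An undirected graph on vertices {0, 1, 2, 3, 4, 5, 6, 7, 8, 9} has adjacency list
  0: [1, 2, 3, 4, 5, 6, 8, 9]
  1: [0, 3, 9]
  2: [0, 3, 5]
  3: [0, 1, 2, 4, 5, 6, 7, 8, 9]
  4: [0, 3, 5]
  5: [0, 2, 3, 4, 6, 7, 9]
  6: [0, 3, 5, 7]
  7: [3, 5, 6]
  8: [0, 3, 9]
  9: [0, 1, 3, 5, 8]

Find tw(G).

3

A width-3 tree decomposition is:
Bags: B1 = {0, 3, 5, 6}  B2 = {0, 3, 4, 5}  B3 = {0, 3, 5, 9}  B4 = {0, 1, 3, 9}  B5 = {3, 5, 6, 7}  B6 = {0, 3, 8, 9}  B7 = {0, 2, 3, 5}
Tree: B1–B2, B1–B3, B3–B4, B1–B5, B3–B6, B2–B7
Each bag holds 4 vertices, so the decomposition has width 3, which upper-bounds the treewidth. On the other hand G contains the 4-clique {0, 3, 8, 9}. A clique must lie in a single bag of any decomposition, so no decomposition can have width below 3. Therefore the treewidth is 3.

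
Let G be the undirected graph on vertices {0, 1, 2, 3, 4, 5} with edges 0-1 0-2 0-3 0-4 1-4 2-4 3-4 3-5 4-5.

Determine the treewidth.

A width-2 tree decomposition is:
Bags: B1 = {3, 4, 5}  B2 = {0, 3, 4}  B3 = {0, 1, 4}  B4 = {0, 2, 4}
Tree: B1–B2, B2–B3, B3–B4
The largest bag has 3 vertices, giving width 2; this decomposition certifies tw(G) ≤ 2. On the other hand G contains the 3-clique {0, 1, 4}. A clique must lie in a single bag of any decomposition, so no decomposition can have width below 2. Hence tw(G) = 2 exactly.

2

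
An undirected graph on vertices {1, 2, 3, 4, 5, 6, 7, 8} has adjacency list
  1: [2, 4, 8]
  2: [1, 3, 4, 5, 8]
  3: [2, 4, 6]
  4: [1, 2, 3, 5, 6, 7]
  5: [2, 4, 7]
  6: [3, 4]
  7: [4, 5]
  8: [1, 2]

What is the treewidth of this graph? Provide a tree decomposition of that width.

Treewidth 2.
One such decomposition:
Bags: B1 = {2, 4, 5}  B2 = {2, 3, 4}  B3 = {3, 4, 6}  B4 = {1, 2, 4}  B5 = {1, 2, 8}  B6 = {4, 5, 7}
Tree: B1–B2, B2–B3, B1–B4, B4–B5, B1–B6

The largest bag has 3 vertices, giving width 2; this decomposition certifies tw(G) ≤ 2. For the lower bound, the 3 vertices {1, 2, 8} are pairwise adjacent, and any tree decomposition puts a clique entirely inside one bag — forcing width ≥ 2. Combining the bounds, tw(G) = 2.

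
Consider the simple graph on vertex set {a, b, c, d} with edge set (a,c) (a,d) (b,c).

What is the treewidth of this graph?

1

A width-1 tree decomposition is:
Bags: B1 = {a, d}  B2 = {a, c}  B3 = {b, c}
Tree: B1–B2, B2–B3
The largest bag has 2 vertices, giving width 1; this decomposition certifies tw(G) ≤ 1. G has an edge, so its treewidth is at least 1. The upper and lower bounds meet at 1, so that is the treewidth.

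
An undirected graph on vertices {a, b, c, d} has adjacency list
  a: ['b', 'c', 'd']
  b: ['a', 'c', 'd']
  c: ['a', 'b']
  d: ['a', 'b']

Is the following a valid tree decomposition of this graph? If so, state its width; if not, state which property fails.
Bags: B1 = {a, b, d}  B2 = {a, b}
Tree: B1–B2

A tree decomposition must satisfy three properties: every vertex lies in some bag; for every edge, both endpoints lie together in some bag; and for every vertex, the bags containing it form a connected subtree. Here vertex c appears in no bag, so the decomposition is invalid.

No — vertex c appears in no bag.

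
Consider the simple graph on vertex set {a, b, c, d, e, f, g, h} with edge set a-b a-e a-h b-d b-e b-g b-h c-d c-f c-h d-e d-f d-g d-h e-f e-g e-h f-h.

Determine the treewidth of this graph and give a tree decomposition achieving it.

Treewidth 3.
One such decomposition:
Bags: B1 = {b, d, e, h}  B2 = {b, d, e, g}  B3 = {d, e, f, h}  B4 = {c, d, f, h}  B5 = {a, b, e, h}
Tree: B1–B2, B1–B3, B3–B4, B1–B5

The largest bag has 4 vertices, giving width 3; this decomposition certifies tw(G) ≤ 3. On the other hand G contains the 4-clique {b, d, e, g}. A clique must lie in a single bag of any decomposition, so no decomposition can have width below 3. Therefore the treewidth is 3.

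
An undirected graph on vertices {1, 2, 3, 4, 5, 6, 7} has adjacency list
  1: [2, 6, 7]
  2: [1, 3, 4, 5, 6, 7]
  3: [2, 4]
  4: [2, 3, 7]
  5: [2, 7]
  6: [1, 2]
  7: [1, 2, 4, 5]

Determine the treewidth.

2

A width-2 tree decomposition is:
Bags: B1 = {1, 2, 7}  B2 = {2, 4, 7}  B3 = {2, 5, 7}  B4 = {2, 3, 4}  B5 = {1, 2, 6}
Tree: B1–B2, B1–B3, B2–B4, B1–B5
Every bag has size at most 3, so the width is 3 − 1 = 2 and tw(G) ≤ 2. Conversely, {2, 3, 4} is a clique of size 3, and the vertices of any clique must share a bag in every tree decomposition; so some bag has ≥ 3 vertices and tw(G) ≥ 2. Therefore the treewidth is 2.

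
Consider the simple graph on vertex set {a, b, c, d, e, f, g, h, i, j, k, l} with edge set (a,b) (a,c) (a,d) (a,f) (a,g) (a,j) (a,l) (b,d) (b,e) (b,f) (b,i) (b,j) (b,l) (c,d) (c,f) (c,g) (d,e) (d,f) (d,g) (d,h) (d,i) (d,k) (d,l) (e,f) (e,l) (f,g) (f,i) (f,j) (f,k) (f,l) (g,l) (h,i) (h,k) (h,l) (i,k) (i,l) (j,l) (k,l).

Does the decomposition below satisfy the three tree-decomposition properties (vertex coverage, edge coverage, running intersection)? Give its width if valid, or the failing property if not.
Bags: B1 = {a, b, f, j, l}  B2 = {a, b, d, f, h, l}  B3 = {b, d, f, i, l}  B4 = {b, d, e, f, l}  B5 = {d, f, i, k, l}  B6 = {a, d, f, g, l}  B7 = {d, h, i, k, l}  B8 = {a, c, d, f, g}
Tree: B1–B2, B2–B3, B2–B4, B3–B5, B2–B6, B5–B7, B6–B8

A tree decomposition must satisfy three properties: every vertex lies in some bag; for every edge, both endpoints lie together in some bag; and for every vertex, the bags containing it form a connected subtree. Here bags containing vertex h are not connected in the tree, so the decomposition is invalid.

No — bags containing vertex h are not connected in the tree.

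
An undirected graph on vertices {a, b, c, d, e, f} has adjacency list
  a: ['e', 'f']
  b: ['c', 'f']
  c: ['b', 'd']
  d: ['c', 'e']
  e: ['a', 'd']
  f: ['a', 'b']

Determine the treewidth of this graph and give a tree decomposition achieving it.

Every bag has size at most 3, so the width is 3 − 1 = 2 and tw(G) ≤ 2. The edges c–d–e–a–f–b–c form a cycle, so G is not a tree and its treewidth is at least 2. Hence tw(G) = 2 exactly.

Treewidth 2.
One such decomposition:
Bags: B1 = {c, d, e}  B2 = {a, c, e}  B3 = {a, c, f}  B4 = {b, c, f}
Tree: B1–B2, B2–B3, B3–B4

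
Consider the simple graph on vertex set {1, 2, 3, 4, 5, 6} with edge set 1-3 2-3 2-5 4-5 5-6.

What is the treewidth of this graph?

1

A width-1 tree decomposition is:
Bags: B1 = {2, 3}  B2 = {2, 5}  B3 = {5, 6}  B4 = {1, 3}  B5 = {4, 5}
Tree: B1–B2, B2–B3, B1–B4, B3–B5
Each bag holds 2 vertices, so the decomposition has width 1, which upper-bounds the treewidth. Since G has at least one edge (e.g. 2–3), it is not an edgeless graph, so tw(G) ≥ 1. Combining the bounds, tw(G) = 1.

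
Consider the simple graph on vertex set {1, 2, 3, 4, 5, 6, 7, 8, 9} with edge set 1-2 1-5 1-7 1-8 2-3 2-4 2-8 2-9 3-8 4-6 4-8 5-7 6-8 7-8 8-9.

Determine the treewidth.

2

A width-2 tree decomposition is:
Bags: B1 = {1, 5, 7}  B2 = {1, 7, 8}  B3 = {1, 2, 8}  B4 = {2, 8, 9}  B5 = {2, 4, 8}  B6 = {2, 3, 8}  B7 = {4, 6, 8}
Tree: B1–B2, B2–B3, B3–B4, B3–B5, B5–B6, B5–B7
Every bag has size at most 3, so the width is 3 − 1 = 2 and tw(G) ≤ 2. On the other hand G contains the 3-clique {1, 2, 8}. A clique must lie in a single bag of any decomposition, so no decomposition can have width below 2. Combining the bounds, tw(G) = 2.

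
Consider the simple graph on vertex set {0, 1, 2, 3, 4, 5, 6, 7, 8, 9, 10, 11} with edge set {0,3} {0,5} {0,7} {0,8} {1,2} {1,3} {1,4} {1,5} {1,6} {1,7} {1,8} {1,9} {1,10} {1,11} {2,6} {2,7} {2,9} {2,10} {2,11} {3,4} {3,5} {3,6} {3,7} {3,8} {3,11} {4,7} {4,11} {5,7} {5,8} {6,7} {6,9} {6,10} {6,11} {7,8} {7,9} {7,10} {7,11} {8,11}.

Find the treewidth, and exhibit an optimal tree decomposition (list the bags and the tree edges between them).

Each bag holds 5 vertices, so the decomposition has width 4, which upper-bounds the treewidth. On the other hand G contains the 5-clique {0, 3, 5, 7, 8}. A clique must lie in a single bag of any decomposition, so no decomposition can have width below 4. Combining the bounds, tw(G) = 4.

Treewidth 4.
One optimal decomposition is:
Bags: B1 = {1, 3, 6, 7, 11}  B2 = {1, 2, 6, 7, 11}  B3 = {1, 3, 7, 8, 11}  B4 = {1, 2, 6, 7, 9}  B5 = {1, 3, 4, 7, 11}  B6 = {1, 3, 5, 7, 8}  B7 = {0, 3, 5, 7, 8}  B8 = {1, 2, 6, 7, 10}
Tree: B1–B2, B1–B3, B2–B4, B3–B5, B3–B6, B6–B7, B2–B8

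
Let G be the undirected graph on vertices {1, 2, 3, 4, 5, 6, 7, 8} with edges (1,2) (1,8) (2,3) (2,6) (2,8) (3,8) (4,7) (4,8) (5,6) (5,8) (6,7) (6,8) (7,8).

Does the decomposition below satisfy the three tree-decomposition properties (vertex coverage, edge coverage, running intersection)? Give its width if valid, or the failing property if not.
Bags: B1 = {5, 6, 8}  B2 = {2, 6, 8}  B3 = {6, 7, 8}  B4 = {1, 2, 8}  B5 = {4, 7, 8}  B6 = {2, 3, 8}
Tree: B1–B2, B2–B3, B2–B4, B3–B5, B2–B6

Yes; width 2.

Vertex coverage: the bags together contain {1, 2, 3, 4, 5, 6, 7, 8}, the full vertex set. Edge coverage: each edge of G has both endpoints in at least one bag. Running intersection: for every vertex, the bags containing it form a connected subtree. All three properties hold, so this is a valid tree decomposition of width max|bag| − 1 = 2, and hence tw(G) ≤ 2.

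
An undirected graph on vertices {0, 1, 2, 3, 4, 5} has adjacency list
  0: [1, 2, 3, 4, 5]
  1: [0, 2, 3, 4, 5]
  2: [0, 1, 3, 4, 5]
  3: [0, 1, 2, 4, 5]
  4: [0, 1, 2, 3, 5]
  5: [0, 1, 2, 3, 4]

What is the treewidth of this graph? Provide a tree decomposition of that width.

With just one bag of size 6, the width is 6 − 1 = 5, so tw(G) ≤ 5. On the other hand G contains the 6-clique {0, 1, 2, 3, 4, 5}. A clique must lie in a single bag of any decomposition, so no decomposition can have width below 5. The upper and lower bounds meet at 5, so that is the treewidth.

Treewidth 5.
Bags: B1 = {0, 1, 2, 3, 4, 5}
Tree: (single bag)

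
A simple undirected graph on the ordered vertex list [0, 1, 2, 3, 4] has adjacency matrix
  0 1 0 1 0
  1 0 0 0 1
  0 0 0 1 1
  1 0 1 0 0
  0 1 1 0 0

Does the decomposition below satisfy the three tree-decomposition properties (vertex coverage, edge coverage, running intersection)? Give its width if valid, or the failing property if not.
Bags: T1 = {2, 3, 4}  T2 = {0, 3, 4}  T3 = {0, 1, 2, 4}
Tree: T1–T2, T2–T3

No — bags containing vertex 2 are not connected in the tree.

A tree decomposition must satisfy three properties: every vertex lies in some bag; for every edge, both endpoints lie together in some bag; and for every vertex, the bags containing it form a connected subtree. Here bags containing vertex 2 are not connected in the tree, so the decomposition is invalid.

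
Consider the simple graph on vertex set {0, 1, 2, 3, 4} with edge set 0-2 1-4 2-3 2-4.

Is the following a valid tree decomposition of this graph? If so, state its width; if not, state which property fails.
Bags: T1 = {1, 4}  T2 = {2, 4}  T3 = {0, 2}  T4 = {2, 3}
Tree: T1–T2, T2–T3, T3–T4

Every vertex of G appears in some bag (union = {0, 1, 2, 3, 4}); every edge is covered by a bag; and for each vertex v the set of bags containing v is connected in the bag tree. The decomposition is therefore valid. The largest bag has 2 vertices, so the width is 1.

Yes; width 1.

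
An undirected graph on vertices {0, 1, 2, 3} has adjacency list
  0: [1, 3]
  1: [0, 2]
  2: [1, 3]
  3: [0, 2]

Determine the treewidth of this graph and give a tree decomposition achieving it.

Every bag has size at most 3, so the width is 3 − 1 = 2 and tw(G) ≤ 2. Since 3–0–1–2–3 is a cycle in G, G is not acyclic. Forests are exactly the graphs of treewidth ≤ 1, so tw(G) ≥ 2. Hence tw(G) = 2 exactly.

Treewidth 2.
Bags: B1 = {0, 1, 3}  B2 = {1, 2, 3}
Tree: B1–B2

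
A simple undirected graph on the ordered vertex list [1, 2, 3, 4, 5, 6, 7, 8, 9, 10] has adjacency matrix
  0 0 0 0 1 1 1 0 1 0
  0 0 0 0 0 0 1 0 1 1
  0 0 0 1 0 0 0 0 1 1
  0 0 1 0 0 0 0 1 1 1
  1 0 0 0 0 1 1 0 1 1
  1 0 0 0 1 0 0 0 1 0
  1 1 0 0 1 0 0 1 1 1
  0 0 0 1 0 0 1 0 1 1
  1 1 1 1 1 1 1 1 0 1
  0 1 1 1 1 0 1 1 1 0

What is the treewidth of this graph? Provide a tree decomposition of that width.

Treewidth 3.
One such decomposition:
Bags: B1 = {5, 7, 9, 10}  B2 = {2, 7, 9, 10}  B3 = {7, 8, 9, 10}  B4 = {4, 8, 9, 10}  B5 = {1, 5, 7, 9}  B6 = {1, 5, 6, 9}  B7 = {3, 4, 9, 10}
Tree: B1–B2, B2–B3, B3–B4, B1–B5, B5–B6, B4–B7

The largest bag has 4 vertices, giving width 3; this decomposition certifies tw(G) ≤ 3. Conversely, {1, 5, 6, 9} is a clique of size 4, and the vertices of any clique must share a bag in every tree decomposition; so some bag has ≥ 4 vertices and tw(G) ≥ 3. Therefore the treewidth is 3.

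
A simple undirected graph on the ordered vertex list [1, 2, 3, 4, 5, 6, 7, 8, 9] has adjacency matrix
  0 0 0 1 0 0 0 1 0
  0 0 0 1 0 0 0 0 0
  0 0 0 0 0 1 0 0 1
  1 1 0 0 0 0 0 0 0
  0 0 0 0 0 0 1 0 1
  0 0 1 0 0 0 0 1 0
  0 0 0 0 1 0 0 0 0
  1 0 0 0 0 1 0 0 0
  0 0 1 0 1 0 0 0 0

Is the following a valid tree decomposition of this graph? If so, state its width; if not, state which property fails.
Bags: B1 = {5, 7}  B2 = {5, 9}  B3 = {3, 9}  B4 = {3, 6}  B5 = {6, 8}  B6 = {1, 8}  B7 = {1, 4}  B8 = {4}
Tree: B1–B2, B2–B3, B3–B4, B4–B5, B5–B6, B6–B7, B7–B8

A tree decomposition must satisfy three properties: every vertex lies in some bag; for every edge, both endpoints lie together in some bag; and for every vertex, the bags containing it form a connected subtree. Here vertex 2 appears in no bag, so the decomposition is invalid.

No — vertex 2 appears in no bag.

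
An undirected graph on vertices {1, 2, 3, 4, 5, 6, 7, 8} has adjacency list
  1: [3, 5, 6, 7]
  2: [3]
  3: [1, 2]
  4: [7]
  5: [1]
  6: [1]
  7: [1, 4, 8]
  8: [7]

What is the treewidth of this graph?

1

A width-1 tree decomposition is:
Bags: B1 = {1, 7}  B2 = {7, 8}  B3 = {1, 3}  B4 = {4, 7}  B5 = {1, 5}  B6 = {1, 6}  B7 = {2, 3}
Tree: B1–B2, B1–B3, B2–B4, B1–B5, B5–B6, B3–B7
Every bag has size at most 2, so the width is 2 − 1 = 1 and tw(G) ≤ 1. Any graph with an edge has treewidth ≥ 1, and G has the edge 7–1. Therefore the treewidth is 1.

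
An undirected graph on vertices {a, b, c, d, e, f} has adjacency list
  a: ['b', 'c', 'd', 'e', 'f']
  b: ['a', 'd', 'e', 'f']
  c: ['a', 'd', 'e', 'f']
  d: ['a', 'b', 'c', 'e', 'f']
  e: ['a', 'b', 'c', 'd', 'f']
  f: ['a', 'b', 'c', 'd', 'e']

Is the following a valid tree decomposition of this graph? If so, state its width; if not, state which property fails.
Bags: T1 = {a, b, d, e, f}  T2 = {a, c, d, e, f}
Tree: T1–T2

Every vertex of G appears in some bag (union = {a, b, c, d, e, f}); every edge is covered by a bag; and for each vertex v the set of bags containing v is connected in the bag tree. The decomposition is therefore valid. The largest bag has 5 vertices, so the width is 4.

Yes; width 4.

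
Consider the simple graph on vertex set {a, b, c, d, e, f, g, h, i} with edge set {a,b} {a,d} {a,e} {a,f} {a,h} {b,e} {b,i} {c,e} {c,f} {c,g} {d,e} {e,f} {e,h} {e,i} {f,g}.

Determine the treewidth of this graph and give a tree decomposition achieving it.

Every bag has size at most 3, so the width is 3 − 1 = 2 and tw(G) ≤ 2. For the lower bound, the 3 vertices {c, f, g} are pairwise adjacent, and any tree decomposition puts a clique entirely inside one bag — forcing width ≥ 2. Hence tw(G) = 2 exactly.

Treewidth 2.
One optimal decomposition is:
Bags: B1 = {a, e, f}  B2 = {c, e, f}  B3 = {a, b, e}  B4 = {b, e, i}  B5 = {c, f, g}  B6 = {a, d, e}  B7 = {a, e, h}
Tree: B1–B2, B1–B3, B3–B4, B2–B5, B3–B6, B3–B7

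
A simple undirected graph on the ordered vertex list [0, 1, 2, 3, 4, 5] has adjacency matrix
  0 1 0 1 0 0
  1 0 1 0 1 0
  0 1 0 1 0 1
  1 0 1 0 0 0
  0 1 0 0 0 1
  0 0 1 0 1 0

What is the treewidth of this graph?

2

A width-2 tree decomposition is:
Bags: B1 = {0, 2, 3}  B2 = {0, 1, 2}  B3 = {1, 2, 5}  B4 = {1, 4, 5}
Tree: B1–B2, B2–B3, B3–B4
The largest bag has 3 vertices, giving width 2; this decomposition certifies tw(G) ≤ 2. For the lower bound, G contains the cycle 3–0–1–2–3, so G is not a forest; only forests have treewidth ≤ 1, hence tw(G) ≥ 2. Hence tw(G) = 2 exactly.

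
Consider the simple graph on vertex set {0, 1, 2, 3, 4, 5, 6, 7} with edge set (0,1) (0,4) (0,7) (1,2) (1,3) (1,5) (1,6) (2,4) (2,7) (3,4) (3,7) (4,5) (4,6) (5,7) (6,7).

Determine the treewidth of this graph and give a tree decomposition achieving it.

Treewidth 3.
One such decomposition:
Bags: B1 = {1, 4, 6, 7}  B2 = {1, 3, 4, 7}  B3 = {0, 1, 4, 7}  B4 = {1, 4, 5, 7}  B5 = {1, 2, 4, 7}
Tree: B1–B2, B2–B3, B3–B4, B4–B5

The largest bag has 4 vertices, giving width 3; this decomposition certifies tw(G) ≤ 3. For the lower bound: the 4 vertex sets {6,7}, {3,4}, {1}, {0} are disjoint, each induces a connected subgraph, and every pair is joined by at least one edge of G. Contracting each set to a single vertex therefore yields K_{4} as a minor, and since treewidth is minor-monotone, tw(G) ≥ tw(K_{4}) = 3. Combining the bounds, tw(G) = 3.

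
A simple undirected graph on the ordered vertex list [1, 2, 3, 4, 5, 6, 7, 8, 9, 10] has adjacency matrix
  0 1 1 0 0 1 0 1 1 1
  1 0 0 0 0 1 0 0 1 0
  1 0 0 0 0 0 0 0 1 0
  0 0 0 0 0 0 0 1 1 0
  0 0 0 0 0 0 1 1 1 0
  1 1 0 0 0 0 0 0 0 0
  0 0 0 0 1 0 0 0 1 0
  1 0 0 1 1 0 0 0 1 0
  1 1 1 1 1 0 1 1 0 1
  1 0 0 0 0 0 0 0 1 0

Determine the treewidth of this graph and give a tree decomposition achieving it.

Every bag has size at most 3, so the width is 3 − 1 = 2 and tw(G) ≤ 2. Conversely, {1, 8, 9} is a clique of size 3, and the vertices of any clique must share a bag in every tree decomposition; so some bag has ≥ 3 vertices and tw(G) ≥ 2. Hence tw(G) = 2 exactly.

Treewidth 2.
One such decomposition:
Bags: B1 = {1, 2, 9}  B2 = {1, 9, 10}  B3 = {1, 8, 9}  B4 = {1, 2, 6}  B5 = {1, 3, 9}  B6 = {5, 8, 9}  B7 = {4, 8, 9}  B8 = {5, 7, 9}
Tree: B1–B2, B2–B3, B1–B4, B3–B5, B3–B6, B6–B7, B6–B8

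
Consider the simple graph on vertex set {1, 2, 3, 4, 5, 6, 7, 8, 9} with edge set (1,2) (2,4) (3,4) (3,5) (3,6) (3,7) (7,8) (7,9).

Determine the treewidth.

A width-1 tree decomposition is:
Bags: B1 = {7, 9}  B2 = {3, 7}  B3 = {3, 5}  B4 = {7, 8}  B5 = {3, 4}  B6 = {2, 4}  B7 = {1, 2}  B8 = {3, 6}
Tree: B1–B2, B2–B3, B1–B4, B3–B5, B5–B6, B6–B7, B5–B8
Each bag holds 2 vertices, so the decomposition has width 1, which upper-bounds the treewidth. G has an edge, so its treewidth is at least 1. The upper and lower bounds meet at 1, so that is the treewidth.

1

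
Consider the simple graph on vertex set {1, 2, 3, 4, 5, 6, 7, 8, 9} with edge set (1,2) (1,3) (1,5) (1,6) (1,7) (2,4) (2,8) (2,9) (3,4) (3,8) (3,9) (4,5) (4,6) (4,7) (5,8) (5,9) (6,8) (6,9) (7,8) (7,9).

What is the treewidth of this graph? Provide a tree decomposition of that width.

Treewidth 4.
One optimal decomposition is:
Bags: B1 = {1, 2, 4, 8, 9}  B2 = {1, 4, 5, 8, 9}  B3 = {1, 4, 6, 8, 9}  B4 = {1, 3, 4, 8, 9}  B5 = {1, 4, 7, 8, 9}
Tree: B1–B2, B2–B3, B3–B4, B4–B5

The largest bag has 5 vertices, giving width 4; this decomposition certifies tw(G) ≤ 4. For the lower bound: the 5 vertex sets {1,2}, {4,5}, {6,9}, {8}, {3} are disjoint, each induces a connected subgraph, and every pair is joined by at least one edge of G. Contracting each set to a single vertex therefore yields K_{5} as a minor, and since treewidth is minor-monotone, tw(G) ≥ tw(K_{5}) = 4. Hence tw(G) = 4 exactly.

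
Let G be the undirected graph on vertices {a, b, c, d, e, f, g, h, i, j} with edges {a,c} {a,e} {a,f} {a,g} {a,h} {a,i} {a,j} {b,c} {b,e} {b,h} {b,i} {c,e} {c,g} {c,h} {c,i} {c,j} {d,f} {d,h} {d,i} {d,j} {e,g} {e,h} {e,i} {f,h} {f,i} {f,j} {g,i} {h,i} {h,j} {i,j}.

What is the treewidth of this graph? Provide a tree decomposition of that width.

Treewidth 4.
One optimal decomposition is:
Bags: B1 = {a, c, e, h, i}  B2 = {a, c, e, g, i}  B3 = {a, c, h, i, j}  B4 = {a, f, h, i, j}  B5 = {b, c, e, h, i}  B6 = {d, f, h, i, j}
Tree: B1–B2, B1–B3, B3–B4, B1–B5, B4–B6

The largest bag has 5 vertices, giving width 4; this decomposition certifies tw(G) ≤ 4. On the other hand G contains the 5-clique {a, c, e, g, i}. A clique must lie in a single bag of any decomposition, so no decomposition can have width below 4. Combining the bounds, tw(G) = 4.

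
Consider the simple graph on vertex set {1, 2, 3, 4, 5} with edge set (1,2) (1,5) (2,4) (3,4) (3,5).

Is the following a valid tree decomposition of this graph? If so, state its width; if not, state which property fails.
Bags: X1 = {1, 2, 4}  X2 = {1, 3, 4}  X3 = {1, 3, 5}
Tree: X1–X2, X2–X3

Yes; width 2.

Every vertex of G appears in some bag (union = {1, 2, 3, 4, 5}); every edge is covered by a bag; and for each vertex v the set of bags containing v is connected in the bag tree. The decomposition is therefore valid. The largest bag has 3 vertices, so the width is 2.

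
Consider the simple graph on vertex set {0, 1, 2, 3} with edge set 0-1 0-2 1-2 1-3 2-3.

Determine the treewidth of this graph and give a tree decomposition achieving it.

Treewidth 2.
One such decomposition:
Bags: B1 = {0, 1, 2}  B2 = {1, 2, 3}
Tree: B1–B2

Each bag holds 3 vertices, so the decomposition has width 2, which upper-bounds the treewidth. For the lower bound, the 3 vertices {0, 1, 2} are pairwise adjacent, and any tree decomposition puts a clique entirely inside one bag — forcing width ≥ 2. The upper and lower bounds meet at 2, so that is the treewidth.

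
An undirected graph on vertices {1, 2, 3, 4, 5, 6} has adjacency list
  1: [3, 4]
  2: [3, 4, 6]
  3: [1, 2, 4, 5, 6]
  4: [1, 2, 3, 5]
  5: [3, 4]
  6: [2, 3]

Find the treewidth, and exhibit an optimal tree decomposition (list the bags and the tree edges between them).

Every bag has size at most 3, so the width is 3 − 1 = 2 and tw(G) ≤ 2. Conversely, {1, 3, 4} is a clique of size 3, and the vertices of any clique must share a bag in every tree decomposition; so some bag has ≥ 3 vertices and tw(G) ≥ 2. The upper and lower bounds meet at 2, so that is the treewidth.

Treewidth 2.
One such decomposition:
Bags: B1 = {3, 4, 5}  B2 = {2, 3, 4}  B3 = {2, 3, 6}  B4 = {1, 3, 4}
Tree: B1–B2, B2–B3, B2–B4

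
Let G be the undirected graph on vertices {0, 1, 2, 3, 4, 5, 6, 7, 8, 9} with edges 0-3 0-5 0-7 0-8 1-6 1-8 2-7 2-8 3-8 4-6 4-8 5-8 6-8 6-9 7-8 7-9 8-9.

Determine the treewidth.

2

A width-2 tree decomposition is:
Bags: B1 = {0, 7, 8}  B2 = {7, 8, 9}  B3 = {6, 8, 9}  B4 = {2, 7, 8}  B5 = {0, 3, 8}  B6 = {1, 6, 8}  B7 = {4, 6, 8}  B8 = {0, 5, 8}
Tree: B1–B2, B2–B3, B2–B4, B1–B5, B3–B6, B6–B7, B1–B8
Every bag has size at most 3, so the width is 3 − 1 = 2 and tw(G) ≤ 2. For the lower bound, the 3 vertices {0, 3, 8} are pairwise adjacent, and any tree decomposition puts a clique entirely inside one bag — forcing width ≥ 2. The upper and lower bounds meet at 2, so that is the treewidth.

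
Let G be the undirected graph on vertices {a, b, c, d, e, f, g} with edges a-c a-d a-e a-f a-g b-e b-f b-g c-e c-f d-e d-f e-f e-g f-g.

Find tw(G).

A width-3 tree decomposition is:
Bags: B1 = {a, d, e, f}  B2 = {a, e, f, g}  B3 = {a, c, e, f}  B4 = {b, e, f, g}
Tree: B1–B2, B2–B3, B2–B4
Every bag has size at most 4, so the width is 4 − 1 = 3 and tw(G) ≤ 3. For the lower bound, the 4 vertices {a, d, e, f} are pairwise adjacent, and any tree decomposition puts a clique entirely inside one bag — forcing width ≥ 3. The upper and lower bounds meet at 3, so that is the treewidth.

3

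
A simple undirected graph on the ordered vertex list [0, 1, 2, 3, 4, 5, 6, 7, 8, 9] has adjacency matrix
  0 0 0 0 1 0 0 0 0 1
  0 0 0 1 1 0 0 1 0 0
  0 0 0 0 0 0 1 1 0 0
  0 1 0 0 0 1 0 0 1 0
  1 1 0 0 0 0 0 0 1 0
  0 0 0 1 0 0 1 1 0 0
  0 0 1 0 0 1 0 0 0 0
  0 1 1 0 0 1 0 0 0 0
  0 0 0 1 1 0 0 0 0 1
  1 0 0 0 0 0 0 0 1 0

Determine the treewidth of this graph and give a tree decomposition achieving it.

Every bag has size at most 3, so the width is 3 − 1 = 2 and tw(G) ≤ 2. The edges 9–0–4–8–9 form a cycle, so G is not a tree and its treewidth is at least 2. The upper and lower bounds meet at 2, so that is the treewidth.

Treewidth 2.
One optimal decomposition is:
Bags: B1 = {0, 8, 9}  B2 = {0, 4, 8}  B3 = {3, 4, 8}  B4 = {1, 3, 4}  B5 = {1, 3, 5}  B6 = {1, 5, 7}  B7 = {5, 6, 7}  B8 = {2, 6, 7}
Tree: B1–B2, B2–B3, B3–B4, B4–B5, B5–B6, B6–B7, B7–B8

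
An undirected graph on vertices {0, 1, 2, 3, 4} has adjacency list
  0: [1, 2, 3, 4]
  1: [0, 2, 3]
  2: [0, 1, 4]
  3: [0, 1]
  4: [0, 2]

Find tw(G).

2

A width-2 tree decomposition is:
Bags: B1 = {0, 1, 2}  B2 = {0, 2, 4}  B3 = {0, 1, 3}
Tree: B1–B2, B1–B3
Each bag holds 3 vertices, so the decomposition has width 2, which upper-bounds the treewidth. Conversely, {0, 1, 2} is a clique of size 3, and the vertices of any clique must share a bag in every tree decomposition; so some bag has ≥ 3 vertices and tw(G) ≥ 2. Combining the bounds, tw(G) = 2.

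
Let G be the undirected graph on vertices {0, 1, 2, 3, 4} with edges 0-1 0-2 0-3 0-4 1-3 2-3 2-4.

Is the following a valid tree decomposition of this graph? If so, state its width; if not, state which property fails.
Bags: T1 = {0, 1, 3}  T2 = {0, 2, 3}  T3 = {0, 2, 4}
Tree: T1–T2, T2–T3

Checking the three conditions: (i) the bags cover all of {0, 1, 2, 3, 4}; (ii) for each edge, some bag contains both endpoints; (iii) the bags containing any fixed vertex form a subtree. All hold, so the decomposition is valid with width 3 − 1 = 2.

Yes; width 2.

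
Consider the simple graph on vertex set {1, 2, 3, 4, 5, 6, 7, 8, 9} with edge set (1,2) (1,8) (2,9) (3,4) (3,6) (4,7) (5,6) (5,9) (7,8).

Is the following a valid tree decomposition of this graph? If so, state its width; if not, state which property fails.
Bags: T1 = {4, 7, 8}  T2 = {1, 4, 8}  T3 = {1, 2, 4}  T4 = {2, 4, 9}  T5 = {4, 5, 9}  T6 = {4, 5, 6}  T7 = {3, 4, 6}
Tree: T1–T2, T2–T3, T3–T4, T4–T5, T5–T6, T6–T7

Yes; width 2.

Checking the three conditions: (i) the bags cover all of {1, 2, 3, 4, 5, 6, 7, 8, 9}; (ii) for each edge, some bag contains both endpoints; (iii) the bags containing any fixed vertex form a subtree. All hold, so the decomposition is valid with width 3 − 1 = 2.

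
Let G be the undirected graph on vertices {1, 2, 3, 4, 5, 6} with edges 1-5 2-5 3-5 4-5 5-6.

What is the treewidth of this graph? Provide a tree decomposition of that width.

Every bag has size at most 2, so the width is 2 − 1 = 1 and tw(G) ≤ 1. Since G has at least one edge (e.g. 5–2), it is not an edgeless graph, so tw(G) ≥ 1. The upper and lower bounds meet at 1, so that is the treewidth.

Treewidth 1.
One optimal decomposition is:
Bags: B1 = {2, 5}  B2 = {1, 5}  B3 = {5, 6}  B4 = {4, 5}  B5 = {3, 5}
Tree: B1–B2, B2–B3, B3–B4, B4–B5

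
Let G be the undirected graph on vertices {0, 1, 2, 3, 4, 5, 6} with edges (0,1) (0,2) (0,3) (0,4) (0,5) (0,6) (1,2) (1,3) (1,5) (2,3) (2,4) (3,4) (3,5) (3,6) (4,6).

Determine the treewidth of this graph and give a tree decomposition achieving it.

Treewidth 3.
One such decomposition:
Bags: B1 = {0, 1, 3, 5}  B2 = {0, 1, 2, 3}  B3 = {0, 2, 3, 4}  B4 = {0, 3, 4, 6}
Tree: B1–B2, B2–B3, B3–B4

Each bag holds 4 vertices, so the decomposition has width 3, which upper-bounds the treewidth. On the other hand G contains the 4-clique {0, 1, 2, 3}. A clique must lie in a single bag of any decomposition, so no decomposition can have width below 3. The upper and lower bounds meet at 3, so that is the treewidth.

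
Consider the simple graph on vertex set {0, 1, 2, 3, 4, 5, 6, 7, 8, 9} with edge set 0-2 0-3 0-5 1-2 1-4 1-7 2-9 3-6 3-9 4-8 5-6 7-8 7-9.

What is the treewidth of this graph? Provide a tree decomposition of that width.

Each bag holds 3 vertices, so the decomposition has width 2, which upper-bounds the treewidth. The edges 4–8–7–1–4 form a cycle, so G is not a tree and its treewidth is at least 2. Hence tw(G) = 2 exactly.

Treewidth 2.
One optimal decomposition is:
Bags: B1 = {1, 4, 8}  B2 = {1, 7, 8}  B3 = {1, 2, 7}  B4 = {2, 7, 9}  B5 = {0, 2, 9}  B6 = {0, 3, 9}  B7 = {0, 3, 5}  B8 = {3, 5, 6}
Tree: B1–B2, B2–B3, B3–B4, B4–B5, B5–B6, B6–B7, B7–B8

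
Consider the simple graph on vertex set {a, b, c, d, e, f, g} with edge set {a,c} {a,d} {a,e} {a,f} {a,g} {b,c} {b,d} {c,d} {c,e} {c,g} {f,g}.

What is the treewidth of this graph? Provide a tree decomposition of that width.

Treewidth 2.
One such decomposition:
Bags: B1 = {a, f, g}  B2 = {a, c, g}  B3 = {a, c, d}  B4 = {b, c, d}  B5 = {a, c, e}
Tree: B1–B2, B2–B3, B3–B4, B3–B5

Each bag holds 3 vertices, so the decomposition has width 2, which upper-bounds the treewidth. Conversely, {a, c, d} is a clique of size 3, and the vertices of any clique must share a bag in every tree decomposition; so some bag has ≥ 3 vertices and tw(G) ≥ 2. Combining the bounds, tw(G) = 2.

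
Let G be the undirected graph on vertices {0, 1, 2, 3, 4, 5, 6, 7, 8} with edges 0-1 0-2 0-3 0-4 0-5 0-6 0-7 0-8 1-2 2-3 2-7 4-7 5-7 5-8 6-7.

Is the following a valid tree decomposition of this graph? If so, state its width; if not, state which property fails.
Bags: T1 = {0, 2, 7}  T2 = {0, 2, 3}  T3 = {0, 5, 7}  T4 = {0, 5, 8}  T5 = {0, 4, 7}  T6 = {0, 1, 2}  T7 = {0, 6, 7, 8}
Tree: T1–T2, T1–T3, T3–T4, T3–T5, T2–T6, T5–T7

No — bags containing vertex 8 are not connected in the tree.

A tree decomposition must satisfy three properties: every vertex lies in some bag; for every edge, both endpoints lie together in some bag; and for every vertex, the bags containing it form a connected subtree. Here bags containing vertex 8 are not connected in the tree, so the decomposition is invalid.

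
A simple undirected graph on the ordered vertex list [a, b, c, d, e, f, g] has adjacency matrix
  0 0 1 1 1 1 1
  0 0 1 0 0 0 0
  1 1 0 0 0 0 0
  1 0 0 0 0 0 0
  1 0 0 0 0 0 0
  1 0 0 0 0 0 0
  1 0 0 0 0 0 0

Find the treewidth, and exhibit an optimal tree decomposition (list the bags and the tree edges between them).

Treewidth 1.
Bags: B1 = {a, d}  B2 = {a, g}  B3 = {a, c}  B4 = {a, e}  B5 = {a, f}  B6 = {b, c}
Tree: B1–B2, B2–B3, B2–B4, B3–B5, B3–B6

The largest bag has 2 vertices, giving width 1; this decomposition certifies tw(G) ≤ 1. G has an edge, so its treewidth is at least 1. Hence tw(G) = 1 exactly.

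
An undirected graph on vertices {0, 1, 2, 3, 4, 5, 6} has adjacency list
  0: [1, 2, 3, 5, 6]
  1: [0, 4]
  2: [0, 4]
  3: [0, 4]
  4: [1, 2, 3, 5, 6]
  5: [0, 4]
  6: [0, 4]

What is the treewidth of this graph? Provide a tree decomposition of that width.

Every bag has size at most 3, so the width is 3 − 1 = 2 and tw(G) ≤ 2. Since 4–6–0–3–4 is a cycle in G, G is not acyclic. Forests are exactly the graphs of treewidth ≤ 1, so tw(G) ≥ 2. Combining the bounds, tw(G) = 2.

Treewidth 2.
One such decomposition:
Bags: B1 = {0, 4, 6}  B2 = {0, 3, 4}  B3 = {0, 2, 4}  B4 = {0, 1, 4}  B5 = {0, 4, 5}
Tree: B1–B2, B2–B3, B3–B4, B4–B5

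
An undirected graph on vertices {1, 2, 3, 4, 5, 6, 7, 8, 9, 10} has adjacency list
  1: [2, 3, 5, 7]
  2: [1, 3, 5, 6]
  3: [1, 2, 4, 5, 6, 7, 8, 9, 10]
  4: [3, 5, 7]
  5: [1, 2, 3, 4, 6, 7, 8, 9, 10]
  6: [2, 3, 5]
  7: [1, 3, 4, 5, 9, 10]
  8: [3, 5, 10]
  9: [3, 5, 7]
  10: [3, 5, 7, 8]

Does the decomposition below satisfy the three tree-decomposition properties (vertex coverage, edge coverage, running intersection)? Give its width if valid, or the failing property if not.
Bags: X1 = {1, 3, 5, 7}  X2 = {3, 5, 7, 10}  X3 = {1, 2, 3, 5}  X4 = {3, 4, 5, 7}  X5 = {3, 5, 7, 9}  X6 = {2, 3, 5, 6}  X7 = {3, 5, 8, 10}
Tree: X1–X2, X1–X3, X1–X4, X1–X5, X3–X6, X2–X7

Yes; width 3.

Every vertex of G appears in some bag (union = {1, 2, 3, 4, 5, 6, 7, 8, 9, 10}); every edge is covered by a bag; and for each vertex v the set of bags containing v is connected in the bag tree. The decomposition is therefore valid. The largest bag has 4 vertices, so the width is 3.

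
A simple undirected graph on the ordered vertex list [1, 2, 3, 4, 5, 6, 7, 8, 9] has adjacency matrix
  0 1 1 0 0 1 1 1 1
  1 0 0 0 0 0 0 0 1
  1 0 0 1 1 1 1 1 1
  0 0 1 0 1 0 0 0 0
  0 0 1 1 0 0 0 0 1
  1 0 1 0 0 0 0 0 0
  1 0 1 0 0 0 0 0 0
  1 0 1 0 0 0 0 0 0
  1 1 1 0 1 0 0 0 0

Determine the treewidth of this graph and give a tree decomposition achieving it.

Treewidth 2.
Bags: B1 = {1, 3, 7}  B2 = {1, 3, 9}  B3 = {3, 5, 9}  B4 = {1, 2, 9}  B5 = {1, 3, 6}  B6 = {3, 4, 5}  B7 = {1, 3, 8}
Tree: B1–B2, B2–B3, B2–B4, B1–B5, B3–B6, B1–B7

The largest bag has 3 vertices, giving width 2; this decomposition certifies tw(G) ≤ 2. Conversely, {1, 2, 9} is a clique of size 3, and the vertices of any clique must share a bag in every tree decomposition; so some bag has ≥ 3 vertices and tw(G) ≥ 2. Hence tw(G) = 2 exactly.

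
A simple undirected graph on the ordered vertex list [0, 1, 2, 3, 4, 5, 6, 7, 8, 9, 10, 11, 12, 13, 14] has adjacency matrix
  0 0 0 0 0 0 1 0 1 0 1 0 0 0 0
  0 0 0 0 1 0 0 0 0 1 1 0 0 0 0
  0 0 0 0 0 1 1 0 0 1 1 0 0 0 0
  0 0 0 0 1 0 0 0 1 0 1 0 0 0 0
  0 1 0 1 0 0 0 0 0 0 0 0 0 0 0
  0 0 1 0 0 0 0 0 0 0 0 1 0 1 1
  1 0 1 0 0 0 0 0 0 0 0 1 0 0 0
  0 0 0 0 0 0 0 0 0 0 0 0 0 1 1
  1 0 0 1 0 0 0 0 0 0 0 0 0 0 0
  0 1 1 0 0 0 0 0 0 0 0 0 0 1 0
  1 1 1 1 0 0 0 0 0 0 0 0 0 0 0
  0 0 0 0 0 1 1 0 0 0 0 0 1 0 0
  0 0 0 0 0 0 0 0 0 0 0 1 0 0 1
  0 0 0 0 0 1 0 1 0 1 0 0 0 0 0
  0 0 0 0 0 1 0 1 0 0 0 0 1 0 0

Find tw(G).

A width-3 tree decomposition is:
Bags: B1 = {7, 12, 13, 14}  B2 = {5, 12, 13, 14}  B3 = {5, 11, 12, 13}  B4 = {5, 9, 11, 13}  B5 = {2, 5, 9, 11}  B6 = {2, 6, 9, 11}  B7 = {1, 2, 6, 9}  B8 = {1, 2, 6, 10}  B9 = {0, 1, 6, 10}  B10 = {0, 1, 4, 10}  B11 = {0, 3, 4, 10}  B12 = {0, 3, 4, 8}
Tree: B1–B2, B2–B3, B3–B4, B4–B5, B5–B6, B6–B7, B7–B8, B8–B9, B9–B10, B10–B11, B11–B12
The largest bag has 4 vertices, giving width 3; this decomposition certifies tw(G) ≤ 3. For the lower bound: the 4 vertex sets {7,12,14}, {13}, {5}, {2,6,9,11} are disjoint, each induces a connected subgraph, and every pair is joined by at least one edge of G. Contracting each set to a single vertex therefore yields K_{4} as a minor, and since treewidth is minor-monotone, tw(G) ≥ tw(K_{4}) = 3. Therefore the treewidth is 3.

3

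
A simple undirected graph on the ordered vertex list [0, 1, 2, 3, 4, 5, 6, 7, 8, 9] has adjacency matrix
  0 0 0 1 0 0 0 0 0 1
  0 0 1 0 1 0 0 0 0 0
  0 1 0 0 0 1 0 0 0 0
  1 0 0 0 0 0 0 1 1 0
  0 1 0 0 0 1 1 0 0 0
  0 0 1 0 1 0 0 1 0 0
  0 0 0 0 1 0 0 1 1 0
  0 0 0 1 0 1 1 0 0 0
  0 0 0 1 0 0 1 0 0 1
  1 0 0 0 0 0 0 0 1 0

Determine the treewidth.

A width-2 tree decomposition is:
Bags: B1 = {1, 2, 5}  B2 = {1, 4, 5}  B3 = {4, 5, 7}  B4 = {4, 6, 7}  B5 = {3, 6, 7}  B6 = {3, 6, 8}  B7 = {0, 3, 8}  B8 = {0, 8, 9}
Tree: B1–B2, B2–B3, B3–B4, B4–B5, B5–B6, B6–B7, B7–B8
Each bag holds 3 vertices, so the decomposition has width 2, which upper-bounds the treewidth. For the lower bound, G contains the cycle 2–1–4–5–2, so G is not a forest; only forests have treewidth ≤ 1, hence tw(G) ≥ 2. The upper and lower bounds meet at 2, so that is the treewidth.

2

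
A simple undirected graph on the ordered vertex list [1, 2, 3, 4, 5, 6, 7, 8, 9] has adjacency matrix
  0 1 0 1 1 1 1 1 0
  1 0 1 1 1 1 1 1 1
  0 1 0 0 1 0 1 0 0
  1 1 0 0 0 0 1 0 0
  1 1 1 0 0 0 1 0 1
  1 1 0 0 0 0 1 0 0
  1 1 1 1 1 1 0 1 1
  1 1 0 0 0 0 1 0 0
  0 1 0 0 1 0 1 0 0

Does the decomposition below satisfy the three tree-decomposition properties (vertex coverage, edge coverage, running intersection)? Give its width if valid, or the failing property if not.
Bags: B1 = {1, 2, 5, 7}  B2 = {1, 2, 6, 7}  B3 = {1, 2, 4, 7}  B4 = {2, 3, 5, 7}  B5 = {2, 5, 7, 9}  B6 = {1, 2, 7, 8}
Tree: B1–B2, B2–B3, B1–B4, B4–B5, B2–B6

Checking the three conditions: (i) the bags cover all of {1, 2, 3, 4, 5, 6, 7, 8, 9}; (ii) for each edge, some bag contains both endpoints; (iii) the bags containing any fixed vertex form a subtree. All hold, so the decomposition is valid with width 4 − 1 = 3.

Yes; width 3.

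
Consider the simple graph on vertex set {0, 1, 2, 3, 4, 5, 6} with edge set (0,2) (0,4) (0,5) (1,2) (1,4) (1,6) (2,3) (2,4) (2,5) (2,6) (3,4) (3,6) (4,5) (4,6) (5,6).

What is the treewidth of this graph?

A width-3 tree decomposition is:
Bags: B1 = {1, 2, 4, 6}  B2 = {2, 4, 5, 6}  B3 = {2, 3, 4, 6}  B4 = {0, 2, 4, 5}
Tree: B1–B2, B2–B3, B2–B4
Every bag has size at most 4, so the width is 4 − 1 = 3 and tw(G) ≤ 3. On the other hand G contains the 4-clique {0, 2, 4, 5}. A clique must lie in a single bag of any decomposition, so no decomposition can have width below 3. Therefore the treewidth is 3.

3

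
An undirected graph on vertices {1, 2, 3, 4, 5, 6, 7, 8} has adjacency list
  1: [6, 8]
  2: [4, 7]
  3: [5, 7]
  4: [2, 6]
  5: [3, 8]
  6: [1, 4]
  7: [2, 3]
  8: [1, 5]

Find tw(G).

A width-2 tree decomposition is:
Bags: B1 = {3, 5, 7}  B2 = {2, 5, 7}  B3 = {2, 4, 5}  B4 = {4, 5, 6}  B5 = {1, 5, 6}  B6 = {1, 5, 8}
Tree: B1–B2, B2–B3, B3–B4, B4–B5, B5–B6
Each bag holds 3 vertices, so the decomposition has width 2, which upper-bounds the treewidth. The edges 5–3–7–2–4–6–1–8–5 form a cycle, so G is not a tree and its treewidth is at least 2. Therefore the treewidth is 2.

2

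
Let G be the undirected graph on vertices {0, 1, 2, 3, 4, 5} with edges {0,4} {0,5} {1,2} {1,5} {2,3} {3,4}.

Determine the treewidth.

2

A width-2 tree decomposition is:
Bags: B1 = {1, 2, 3}  B2 = {1, 3, 4}  B3 = {0, 1, 4}  B4 = {0, 1, 5}
Tree: B1–B2, B2–B3, B3–B4
The largest bag has 3 vertices, giving width 2; this decomposition certifies tw(G) ≤ 2. The edges 1–2–3–4–0–5–1 form a cycle, so G is not a tree and its treewidth is at least 2. Therefore the treewidth is 2.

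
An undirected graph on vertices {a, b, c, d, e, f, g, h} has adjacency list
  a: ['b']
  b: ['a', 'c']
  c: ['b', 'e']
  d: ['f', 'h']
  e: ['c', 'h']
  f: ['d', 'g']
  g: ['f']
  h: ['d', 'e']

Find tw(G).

1

A width-1 tree decomposition is:
Bags: B1 = {a, b}  B2 = {b, c}  B3 = {c, e}  B4 = {e, h}  B5 = {d, h}  B6 = {d, f}  B7 = {f, g}
Tree: B1–B2, B2–B3, B3–B4, B4–B5, B5–B6, B6–B7
Every bag has size at most 2, so the width is 2 − 1 = 1 and tw(G) ≤ 1. G has an edge, so its treewidth is at least 1. The upper and lower bounds meet at 1, so that is the treewidth.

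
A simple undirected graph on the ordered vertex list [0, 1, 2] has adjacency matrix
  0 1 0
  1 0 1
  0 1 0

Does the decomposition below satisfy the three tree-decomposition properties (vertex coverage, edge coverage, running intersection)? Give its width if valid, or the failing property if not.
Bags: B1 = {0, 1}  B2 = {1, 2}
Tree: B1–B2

Every vertex of G appears in some bag (union = {0, 1, 2}); every edge is covered by a bag; and for each vertex v the set of bags containing v is connected in the bag tree. The decomposition is therefore valid. The largest bag has 2 vertices, so the width is 1.

Yes; width 1.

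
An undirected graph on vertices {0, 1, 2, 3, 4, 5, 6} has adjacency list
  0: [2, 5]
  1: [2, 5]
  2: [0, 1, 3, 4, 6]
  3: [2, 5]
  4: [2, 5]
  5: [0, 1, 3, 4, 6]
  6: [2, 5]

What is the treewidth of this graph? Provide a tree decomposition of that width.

The largest bag has 3 vertices, giving width 2; this decomposition certifies tw(G) ≤ 2. Since 2–4–5–0–2 is a cycle in G, G is not acyclic. Forests are exactly the graphs of treewidth ≤ 1, so tw(G) ≥ 2. Therefore the treewidth is 2.

Treewidth 2.
One such decomposition:
Bags: B1 = {2, 4, 5}  B2 = {0, 2, 5}  B3 = {2, 3, 5}  B4 = {2, 5, 6}  B5 = {1, 2, 5}
Tree: B1–B2, B2–B3, B3–B4, B4–B5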